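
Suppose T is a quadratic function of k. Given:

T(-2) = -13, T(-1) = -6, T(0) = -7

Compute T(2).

Write T(k) = ak² + bk + c; the 3 given values yield a linear system in the 3 coefficients.
Solving, T(k) = -4k² - 5k - 7.
Then T(2) = -33.

-33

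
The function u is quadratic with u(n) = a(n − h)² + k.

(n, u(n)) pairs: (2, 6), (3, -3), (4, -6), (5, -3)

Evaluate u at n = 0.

42

First differences -9, -3, 3; second difference 6 = 2a, so a = 3.
Expanding, the n-coefficient is −2ah = -6h; matching it to the data gives h = 4, and then k = -6.
So u(n) = 3(n − 4)² − 6.
u(0) = 3·(-4)² − 6 = 42.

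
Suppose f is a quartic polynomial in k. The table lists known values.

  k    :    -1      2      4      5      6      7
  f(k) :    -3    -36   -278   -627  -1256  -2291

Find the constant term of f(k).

Write f(k) = ak^4 + bk³ + ck² + dk + e; the 6 given values yield a linear system in the 5 coefficients.
Solving, f(k) = -k^4 + k³ - 4k² - 5k - 2.
The constant term is f(0) = -2.

-2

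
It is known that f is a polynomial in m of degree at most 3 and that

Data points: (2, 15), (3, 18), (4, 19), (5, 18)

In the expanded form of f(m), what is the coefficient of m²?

-1

First differences: 3, 1, -1. Second differences: -2, -2.
Level-2 differences are constant, so f has degree 2.
Fitting a degree-2 polynomial gives f(m) = -m² + 8m + 3.
The coefficient of m² is -1.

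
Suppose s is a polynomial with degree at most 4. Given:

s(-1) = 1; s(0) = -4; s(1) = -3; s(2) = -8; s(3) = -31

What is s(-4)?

172

First differences: -5, 1, -5, -23. Second differences: 6, -6, -18. Third differences: -12, -12.
Level-3 differences are constant, so s has degree 3.
Fitting a degree-3 polynomial gives s(x) = -2x³ + 3x² - 4.
Then s(-4) = 172.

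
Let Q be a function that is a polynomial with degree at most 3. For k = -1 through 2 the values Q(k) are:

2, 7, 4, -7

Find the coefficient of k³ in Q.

First differences: 5, -3, -11. Second differences: -8, -8.
Level-2 differences are constant, so Q has degree 2.
Fitting a degree-2 polynomial gives Q(k) = -4k² + k + 7.
The coefficient of k³ is 0.

0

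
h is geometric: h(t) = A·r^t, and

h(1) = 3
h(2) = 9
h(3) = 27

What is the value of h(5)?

243

Consecutive ratio: 9/3 = 3, and 27/9 = 3, so r = 3.
Then A·3^1 = 3 gives A = 1, and h(t) = 1·3^t.
h(5) = 1·3^5 = 243.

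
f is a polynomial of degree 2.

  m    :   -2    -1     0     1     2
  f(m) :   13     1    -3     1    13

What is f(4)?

61

Write f(m) = am² + bm + c; the 5 given values yield a linear system in the 3 coefficients.
Solving, f(m) = 4m² - 3.
Then f(4) = 61.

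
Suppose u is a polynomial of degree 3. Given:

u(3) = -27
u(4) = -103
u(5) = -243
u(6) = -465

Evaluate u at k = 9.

-1803

Write u(k) = ak³ + bk² + ck + d; the 4 given values yield a linear system in the 4 coefficients.
Solving, u(k) = -3k³ + 4k² + 7k - 3.
Then u(9) = -1803.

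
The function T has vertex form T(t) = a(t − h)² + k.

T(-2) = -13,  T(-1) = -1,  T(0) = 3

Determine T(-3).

-33

First differences 12, 4; second difference -8 = 2a, so a = -4.
Expanding, the t-coefficient is −2ah = 8h; matching it to the data gives h = 0, and then k = 3.
So T(t) = -4(t + 0)² + 3.
T(-3) = -4·(-3)² + 3 = -33.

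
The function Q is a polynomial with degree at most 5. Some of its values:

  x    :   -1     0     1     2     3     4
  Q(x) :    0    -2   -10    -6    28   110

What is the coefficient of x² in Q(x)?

First differences: -2, -8, 4, 34, 82. Second differences: -6, 12, 30, 48. Third differences: 18, 18, 18.
Level-3 differences are constant, so Q has degree 3.
Fitting a degree-3 polynomial gives Q(x) = 3x³ - 3x² - 8x - 2.
The coefficient of x² is -3.

-3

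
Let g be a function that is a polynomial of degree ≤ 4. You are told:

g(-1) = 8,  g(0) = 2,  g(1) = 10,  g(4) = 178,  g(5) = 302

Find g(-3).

38

Write g(t) = at^4 + bt³ + ct² + dt + e; the 5 given values yield a linear system in the 5 coefficients.
Solving, the leading coefficient vanishes, and g(t) = t³ + 7t² + 2.
Then g(-3) = 38.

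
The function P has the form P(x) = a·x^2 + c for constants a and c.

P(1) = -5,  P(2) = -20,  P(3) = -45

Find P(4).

From P(1) = -5 and P(2) = -20: 1a + c = -5 and 4a + c = -20.
Subtracting: 3a = -15, so a = -5; then c = -5 − (-5)·1 = 0.
So P(x) = -5x² + 0, and P(4) = -80.

-80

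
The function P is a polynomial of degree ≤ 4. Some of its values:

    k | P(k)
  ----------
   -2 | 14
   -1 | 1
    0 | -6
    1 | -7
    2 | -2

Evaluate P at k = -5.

89

Write P(k) = ak^4 + bk³ + ck² + dk + e; the 5 given values yield a linear system in the 5 coefficients.
Solving, the top 2 coefficients vanish, and P(k) = 3k² - 4k - 6.
Then P(-5) = 89.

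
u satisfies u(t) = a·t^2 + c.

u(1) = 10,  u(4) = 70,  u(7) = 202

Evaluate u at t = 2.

From u(1) = 10 and u(4) = 70: 1a + c = 10 and 16a + c = 70.
Subtracting: 15a = 60, so a = 4; then c = 10 − 4·1 = 6.
So u(t) = 4t² + 6, and u(2) = 22.

22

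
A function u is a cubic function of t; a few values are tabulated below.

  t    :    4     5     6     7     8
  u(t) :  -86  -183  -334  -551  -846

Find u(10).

First differences: -97, -151, -217, -295. Second differences: -54, -66, -78. Third differences: -12, -12.
Level-3 differences are constant, so u has degree 3.
Fitting a degree-3 polynomial gives u(t) = -2t³ + 3t² - 2t + 2.
Then u(10) = -1718.

-1718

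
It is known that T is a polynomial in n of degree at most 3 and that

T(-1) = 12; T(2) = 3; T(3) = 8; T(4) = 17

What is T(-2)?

23

Write T(n) = an³ + bn² + cn + d; the 4 given values yield a linear system in the 4 coefficients.
Solving, the leading coefficient vanishes, and T(n) = 2n² - 5n + 5.
Then T(-2) = 23.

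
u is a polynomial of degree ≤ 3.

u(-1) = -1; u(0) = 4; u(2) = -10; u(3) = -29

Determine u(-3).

Write u(m) = am³ + bm² + cm + d; the 4 given values yield a linear system in the 4 coefficients.
Solving, the leading coefficient vanishes, and u(m) = -4m² + m + 4.
Then u(-3) = -35.

-35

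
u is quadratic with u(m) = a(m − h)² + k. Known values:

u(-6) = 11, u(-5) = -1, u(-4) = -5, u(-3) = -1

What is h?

-4

First differences -12, -4, 4; second difference 8 = 2a, so a = 4.
Expanding, the m-coefficient is −2ah = -8h; matching it to the data gives h = -4, and then k = -5.
So u(m) = 4(m + 4)² − 5.
Hence h = -4.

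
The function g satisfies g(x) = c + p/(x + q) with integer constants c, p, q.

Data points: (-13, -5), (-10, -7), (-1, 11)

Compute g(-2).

(g(x) − c)(x + q) = p for each data point; the three points give a linear system in c and q, then p follows.
Solving: c = -1, q = 4, p = 36, so g(x) = -1 + 36/(x + 4).
Then g(-2) = -1 + 36/2 = 17.

17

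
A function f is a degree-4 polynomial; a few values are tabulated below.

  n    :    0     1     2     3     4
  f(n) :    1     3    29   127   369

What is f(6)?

1693

Write f(n) = an^4 + bn³ + cn² + dn + e; the 5 given values yield a linear system in the 5 coefficients.
Solving, f(n) = n^4 + 2n³ - n² + 1.
Then f(6) = 1693.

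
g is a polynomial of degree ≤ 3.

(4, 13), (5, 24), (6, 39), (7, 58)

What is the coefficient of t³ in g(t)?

0

First differences: 11, 15, 19. Second differences: 4, 4.
Level-2 differences are constant, so g has degree 2.
Fitting a degree-2 polynomial gives g(t) = 2t² - 7t + 9.
The coefficient of t³ is 0.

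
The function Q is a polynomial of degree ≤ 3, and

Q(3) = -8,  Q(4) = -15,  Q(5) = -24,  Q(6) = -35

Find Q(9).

-80

Write Q(x) = ax³ + bx² + cx + d; the 4 given values yield a linear system in the 4 coefficients.
Solving, the leading coefficient vanishes, and Q(x) = -x² + 1.
Then Q(9) = -80.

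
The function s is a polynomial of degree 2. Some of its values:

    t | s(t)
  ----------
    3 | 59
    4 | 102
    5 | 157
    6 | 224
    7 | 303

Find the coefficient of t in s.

Write s(t) = at² + bt + c; the 5 given values yield a linear system in the 3 coefficients.
Solving, s(t) = 6t² + t + 2.
The coefficient of t is 1.

1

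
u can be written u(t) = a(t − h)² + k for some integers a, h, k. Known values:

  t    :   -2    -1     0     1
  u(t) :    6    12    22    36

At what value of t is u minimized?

First differences 6, 10, 14; second difference 4 = 2a, so a = 2.
Expanding, the t-coefficient is −2ah = -4h; matching it to the data gives h = -3, and then k = 4.
So u(t) = 2(t + 3)² + 4.
Hence h = -3.

-3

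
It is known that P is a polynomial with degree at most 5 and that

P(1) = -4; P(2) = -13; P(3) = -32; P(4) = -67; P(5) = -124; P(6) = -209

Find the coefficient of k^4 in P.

0

Write P(k) = ak^5 + bk^4 + ck³ + dk² + ek + p; the 6 given values yield a linear system in the 6 coefficients.
Solving, the top 2 coefficients vanish, and P(k) = -k³ + k² - 5k + 1.
The coefficient of k^4 is 0.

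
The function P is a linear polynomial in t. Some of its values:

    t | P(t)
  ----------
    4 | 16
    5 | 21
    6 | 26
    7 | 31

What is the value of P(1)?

Write P(t) = at + b; the 4 given values yield a linear system in the 2 coefficients.
Solving, P(t) = 5t - 4.
Then P(1) = 1.

1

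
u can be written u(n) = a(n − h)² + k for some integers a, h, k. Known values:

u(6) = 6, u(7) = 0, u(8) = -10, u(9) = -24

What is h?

5

First differences -6, -10, -14; second difference -4 = 2a, so a = -2.
Expanding, the n-coefficient is −2ah = 4h; matching it to the data gives h = 5, and then k = 8.
So u(n) = -2(n − 5)² + 8.
Hence h = 5.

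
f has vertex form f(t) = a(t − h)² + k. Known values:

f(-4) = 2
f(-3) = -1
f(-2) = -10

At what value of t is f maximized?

First differences -3, -9; second difference -6 = 2a, so a = -3.
Expanding, the t-coefficient is −2ah = 6h; matching it to the data gives h = -4, and then k = 2.
So f(t) = -3(t + 4)² + 2.
Hence h = -4.

-4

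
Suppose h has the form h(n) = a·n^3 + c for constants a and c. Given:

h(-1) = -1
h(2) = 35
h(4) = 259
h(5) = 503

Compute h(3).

From h(-1) = -1 and h(2) = 35: -1a + c = -1 and 8a + c = 35.
Subtracting: 9a = 36, so a = 4; then c = -1 − 4·(-1) = 3.
So h(n) = 4n³ + 3, and h(3) = 111.

111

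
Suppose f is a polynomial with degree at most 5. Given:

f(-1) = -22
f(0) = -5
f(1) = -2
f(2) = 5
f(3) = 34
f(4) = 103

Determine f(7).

730

First differences: 17, 3, 7, 29, 69. Second differences: -14, 4, 22, 40. Third differences: 18, 18, 18.
Level-3 differences are constant, so f has degree 3.
Fitting a degree-3 polynomial gives f(m) = 3m³ - 7m² + 7m - 5.
Then f(7) = 730.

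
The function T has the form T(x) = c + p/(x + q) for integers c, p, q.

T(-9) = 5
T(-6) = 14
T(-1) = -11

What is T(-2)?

(T(x) − c)(x + q) = p for each data point; the three points give a linear system in c and q, then p follows.
Solving: c = -1, q = 4, p = -30, so T(x) = -1 − 30/(x + 4).
Then T(-2) = -1 − 30/2 = -16.

-16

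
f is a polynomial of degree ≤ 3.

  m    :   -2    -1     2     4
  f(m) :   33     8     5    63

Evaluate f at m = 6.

Write f(m) = am³ + bm² + cm + d; the 4 given values yield a linear system in the 4 coefficients.
Solving, the leading coefficient vanishes, and f(m) = 6m² - 7m - 5.
Then f(6) = 169.

169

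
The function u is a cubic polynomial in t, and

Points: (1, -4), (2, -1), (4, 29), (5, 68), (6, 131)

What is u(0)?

Write u(t) = at³ + bt² + ct + d; the 5 given values yield a linear system in the 4 coefficients.
Solving, u(t) = t³ - 3t² + 5t - 7.
Then u(0) = -7.

-7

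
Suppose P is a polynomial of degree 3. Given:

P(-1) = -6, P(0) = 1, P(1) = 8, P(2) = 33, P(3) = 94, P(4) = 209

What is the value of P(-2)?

Write P(k) = ak³ + bk² + ck + d; the 6 given values yield a linear system in the 4 coefficients.
Solving, P(k) = 3k³ + 4k + 1.
Then P(-2) = -31.

-31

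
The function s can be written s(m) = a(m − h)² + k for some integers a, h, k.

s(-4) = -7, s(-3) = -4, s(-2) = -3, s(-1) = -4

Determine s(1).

-12

First differences 3, 1, -1; second difference -2 = 2a, so a = -1.
Expanding, the m-coefficient is −2ah = 2h; matching it to the data gives h = -2, and then k = -3.
So s(m) = -1(m + 2)² − 3.
s(1) = -1·3² − 3 = -12.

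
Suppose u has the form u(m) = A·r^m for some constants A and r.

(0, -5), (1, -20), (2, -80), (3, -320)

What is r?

4

Consecutive ratio: -20/(-5) = 4, and -80/(-20) = 4, so r = 4.
Then A·4^0 = -5 gives A = -5, and u(m) = -5·4^m.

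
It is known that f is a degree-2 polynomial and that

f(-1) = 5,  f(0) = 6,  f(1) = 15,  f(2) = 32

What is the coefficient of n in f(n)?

5

First differences: 1, 9, 17. Second differences: 8, 8.
Level-2 differences are constant, so f has degree 2.
Fitting a degree-2 polynomial gives f(n) = 4n² + 5n + 6.
The coefficient of n is 5.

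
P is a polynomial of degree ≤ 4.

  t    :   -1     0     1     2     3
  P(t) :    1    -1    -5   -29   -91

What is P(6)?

-685

First differences: -2, -4, -24, -62. Second differences: -2, -20, -38. Third differences: -18, -18.
Level-3 differences are constant, so P has degree 3.
Fitting a degree-3 polynomial gives P(t) = -3t³ - t² - 1.
Then P(6) = -685.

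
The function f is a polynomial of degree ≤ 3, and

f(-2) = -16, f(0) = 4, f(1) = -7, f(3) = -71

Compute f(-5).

Write f(t) = at³ + bt² + ct + d; the 4 given values yield a linear system in the 4 coefficients.
Solving, the leading coefficient vanishes, and f(t) = -7t² - 4t + 4.
Then f(-5) = -151.

-151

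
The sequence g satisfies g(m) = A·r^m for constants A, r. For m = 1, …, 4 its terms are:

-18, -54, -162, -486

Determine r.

3

Consecutive ratio: -54/(-18) = 3, and -162/(-54) = 3, so r = 3.
Then A·3^1 = -18 gives A = -6, and g(m) = -6·3^m.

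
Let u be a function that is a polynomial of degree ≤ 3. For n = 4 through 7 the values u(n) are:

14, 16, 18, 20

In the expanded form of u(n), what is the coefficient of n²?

Write u(n) = an³ + bn² + cn + d; the 4 given values yield a linear system in the 4 coefficients.
Solving, the top 2 coefficients vanish, and u(n) = 2n + 6.
The coefficient of n² is 0.

0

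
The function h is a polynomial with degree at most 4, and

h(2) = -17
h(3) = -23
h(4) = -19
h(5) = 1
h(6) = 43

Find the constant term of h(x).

1

First differences: -6, 4, 20, 42. Second differences: 10, 16, 22. Third differences: 6, 6.
Level-3 differences are constant, so h has degree 3.
Fitting a degree-3 polynomial gives h(x) = x³ - 4x² - 5x + 1.
The constant term is h(0) = 1.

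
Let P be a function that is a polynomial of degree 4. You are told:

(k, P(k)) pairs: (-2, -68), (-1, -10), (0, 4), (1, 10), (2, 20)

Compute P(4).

Write P(k) = ak^4 + bk³ + ck² + dk + e; the 5 given values yield a linear system in the 5 coefficients.
Solving, P(k) = -k^4 + 4k³ - 3k² + 6k + 4.
Then P(4) = -20.

-20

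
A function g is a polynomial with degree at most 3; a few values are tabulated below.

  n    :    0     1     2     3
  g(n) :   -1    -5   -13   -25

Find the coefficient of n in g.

-2

First differences: -4, -8, -12. Second differences: -4, -4.
Level-2 differences are constant, so g has degree 2.
Fitting a degree-2 polynomial gives g(n) = -2n² - 2n - 1.
The coefficient of n is -2.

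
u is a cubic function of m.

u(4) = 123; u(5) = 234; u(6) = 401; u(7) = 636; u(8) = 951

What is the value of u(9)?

1358

First differences: 111, 167, 235, 315. Second differences: 56, 68, 80. Third differences: 12, 12.
Level-3 differences are constant, so u has degree 3.
Fitting a degree-3 polynomial gives u(m) = 2m³ - 2m² + 7m - 1.
Then u(9) = 1358.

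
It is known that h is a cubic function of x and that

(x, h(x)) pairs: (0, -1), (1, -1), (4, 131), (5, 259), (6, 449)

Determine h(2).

Write h(x) = ax³ + bx² + cx + d; the 5 given values yield a linear system in the 4 coefficients.
Solving, h(x) = 2x³ + x² - 3x - 1.
Then h(2) = 13.

13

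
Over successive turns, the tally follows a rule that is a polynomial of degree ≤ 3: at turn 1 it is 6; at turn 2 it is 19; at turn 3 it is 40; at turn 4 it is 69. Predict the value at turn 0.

Write the value at t as Q(t).
First differences: 13, 21, 29. Second differences: 8, 8.
Level-2 differences are constant, so Q has degree 2.
Fitting a degree-2 polynomial gives Q(t) = 4t² + t + 1.
Then Q(0) = 1.

1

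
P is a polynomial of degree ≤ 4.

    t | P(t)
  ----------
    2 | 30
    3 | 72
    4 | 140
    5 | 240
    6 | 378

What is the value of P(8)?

792

First differences: 42, 68, 100, 138. Second differences: 26, 32, 38. Third differences: 6, 6.
Level-3 differences are constant, so P has degree 3.
Fitting a degree-3 polynomial gives P(t) = t³ + 4t² + 3t.
Then P(8) = 792.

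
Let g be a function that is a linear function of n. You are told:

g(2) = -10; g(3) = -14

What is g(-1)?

2

Write g(n) = an + b; the 2 given values yield a linear system in the 2 coefficients.
Solving, g(n) = -4n - 2.
Then g(-1) = 2.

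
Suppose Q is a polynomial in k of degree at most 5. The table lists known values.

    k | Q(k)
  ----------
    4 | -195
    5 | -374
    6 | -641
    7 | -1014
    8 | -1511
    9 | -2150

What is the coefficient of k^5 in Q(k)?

0

First differences: -179, -267, -373, -497, -639. Second differences: -88, -106, -124, -142. Third differences: -18, -18, -18.
Level-3 differences are constant, so Q has degree 3.
Fitting a degree-3 polynomial gives Q(k) = -3k³ + k² - 5k + 1.
The coefficient of k^5 is 0.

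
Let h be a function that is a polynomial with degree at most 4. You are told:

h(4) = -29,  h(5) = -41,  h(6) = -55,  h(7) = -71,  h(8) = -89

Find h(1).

First differences: -12, -14, -16, -18. Second differences: -2, -2, -2.
Level-2 differences are constant, so h has degree 2.
Fitting a degree-2 polynomial gives h(m) = -m² - 3m - 1.
Then h(1) = -5.

-5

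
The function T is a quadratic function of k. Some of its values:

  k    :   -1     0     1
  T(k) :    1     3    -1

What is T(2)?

-11

Write T(k) = ak² + bk + c; the 3 given values yield a linear system in the 3 coefficients.
Solving, T(k) = -3k² - k + 3.
Then T(2) = -11.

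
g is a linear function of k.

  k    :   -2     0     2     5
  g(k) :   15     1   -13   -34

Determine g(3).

Write g(k) = ak + b; the 4 given values yield a linear system in the 2 coefficients.
Solving, g(k) = -7k + 1.
Then g(3) = -20.

-20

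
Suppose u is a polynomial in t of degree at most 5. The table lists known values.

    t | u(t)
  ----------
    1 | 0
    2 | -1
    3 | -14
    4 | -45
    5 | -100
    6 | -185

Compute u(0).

First differences: -1, -13, -31, -55, -85. Second differences: -12, -18, -24, -30. Third differences: -6, -6, -6.
Level-3 differences are constant, so u has degree 3.
Fitting a degree-3 polynomial gives u(t) = -t³ + 6t - 5.
Then u(0) = -5.

-5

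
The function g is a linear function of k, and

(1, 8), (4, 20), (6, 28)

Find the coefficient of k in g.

Write g(k) = ak + b; the 3 given values yield a linear system in the 2 coefficients.
Solving, g(k) = 4k + 4.
The coefficient of k is 4.

4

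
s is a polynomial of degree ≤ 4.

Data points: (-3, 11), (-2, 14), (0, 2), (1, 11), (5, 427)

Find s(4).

Write s(n) = an^4 + bn³ + cn² + dn + e; the 5 given values yield a linear system in the 5 coefficients.
Solving, the leading coefficient vanishes, and s(n) = 2n³ + 7n² + 2.
Then s(4) = 242.

242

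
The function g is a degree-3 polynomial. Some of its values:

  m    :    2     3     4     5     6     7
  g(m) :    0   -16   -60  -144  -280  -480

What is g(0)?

-4

Write g(m) = am³ + bm² + cm + d; the 6 given values yield a linear system in the 4 coefficients.
Solving, g(m) = -2m³ + 4m² + 2m - 4.
The constant term is g(0) = -4.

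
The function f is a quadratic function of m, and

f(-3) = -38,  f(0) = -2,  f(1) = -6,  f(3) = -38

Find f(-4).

-66

Write f(m) = am² + bm + c; the 4 given values yield a linear system in the 3 coefficients.
Solving, f(m) = -4m² - 2.
Then f(-4) = -66.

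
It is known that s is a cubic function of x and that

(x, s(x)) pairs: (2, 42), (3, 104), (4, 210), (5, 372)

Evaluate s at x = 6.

602

Write s(x) = ax³ + bx² + cx + d; the 4 given values yield a linear system in the 4 coefficients.
Solving, s(x) = 2x³ + 4x² + 4x + 2.
Then s(6) = 602.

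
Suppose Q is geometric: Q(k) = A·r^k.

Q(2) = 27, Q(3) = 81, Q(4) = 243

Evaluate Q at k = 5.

729

Consecutive ratio: 81/27 = 3, and 243/81 = 3, so r = 3.
Then A·3^2 = 27 gives A = 3, and Q(k) = 3·3^k.
Q(5) = 3·3^5 = 729.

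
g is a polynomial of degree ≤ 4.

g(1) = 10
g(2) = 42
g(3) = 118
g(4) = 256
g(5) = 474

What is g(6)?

Write g(k) = ak^4 + bk³ + ck² + dk + e; the 5 given values yield a linear system in the 5 coefficients.
Solving, the leading coefficient vanishes, and g(k) = 3k³ + 4k² - k + 4.
Then g(6) = 790.

790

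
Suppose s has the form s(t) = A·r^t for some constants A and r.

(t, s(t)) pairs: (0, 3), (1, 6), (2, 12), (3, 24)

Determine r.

Consecutive ratio: 6/3 = 2, and 12/6 = 2, so r = 2.
Then A·2^0 = 3 gives A = 3, and s(t) = 3·2^t.

2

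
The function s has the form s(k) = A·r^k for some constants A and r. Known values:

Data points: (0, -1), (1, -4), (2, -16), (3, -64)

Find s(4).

-256

Consecutive ratio: -4/(-1) = 4, and -16/(-4) = 4, so r = 4.
Then A·4^0 = -1 gives A = -1, and s(k) = -1·4^k.
s(4) = -1·4^4 = -256.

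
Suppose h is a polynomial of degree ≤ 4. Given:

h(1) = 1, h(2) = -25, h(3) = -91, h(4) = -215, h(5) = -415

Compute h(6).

First differences: -26, -66, -124, -200. Second differences: -40, -58, -76. Third differences: -18, -18.
Level-3 differences are constant, so h has degree 3.
Fitting a degree-3 polynomial gives h(n) = -3n³ - 2n² + n + 5.
Then h(6) = -709.

-709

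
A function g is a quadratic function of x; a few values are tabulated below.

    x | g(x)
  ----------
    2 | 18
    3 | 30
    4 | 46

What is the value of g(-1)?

6

Write g(x) = ax² + bx + c; the 3 given values yield a linear system in the 3 coefficients.
Solving, g(x) = 2x² + 2x + 6.
Then g(-1) = 6.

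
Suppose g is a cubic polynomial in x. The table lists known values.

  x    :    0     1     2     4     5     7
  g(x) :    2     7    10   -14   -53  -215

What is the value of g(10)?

-758

Write g(x) = ax³ + bx² + cx + d; the 6 given values yield a linear system in the 4 coefficients.
Solving, g(x) = -x³ + 2x² + 4x + 2.
Then g(10) = -758.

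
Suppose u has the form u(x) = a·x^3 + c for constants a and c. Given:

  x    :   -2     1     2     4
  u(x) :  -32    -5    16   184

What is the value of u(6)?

640

From u(-2) = -32 and u(1) = -5: -8a + c = -32 and 1a + c = -5.
Subtracting: 9a = 27, so a = 3; then c = -32 − 3·(-8) = -8.
So u(x) = 3x³ − 8, and u(6) = 640.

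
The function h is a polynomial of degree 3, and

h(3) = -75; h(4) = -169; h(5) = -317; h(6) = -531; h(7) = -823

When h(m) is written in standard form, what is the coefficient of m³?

First differences: -94, -148, -214, -292. Second differences: -54, -66, -78. Third differences: -12, -12.
Level-3 differences are constant, so h has degree 3.
Fitting a degree-3 polynomial gives h(m) = -2m³ - 3m² + m + 3.
The coefficient of m³ is -2.

-2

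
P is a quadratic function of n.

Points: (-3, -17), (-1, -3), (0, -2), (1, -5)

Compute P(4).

-38

Write P(n) = an² + bn + c; the 4 given values yield a linear system in the 3 coefficients.
Solving, P(n) = -2n² - n - 2.
Then P(4) = -38.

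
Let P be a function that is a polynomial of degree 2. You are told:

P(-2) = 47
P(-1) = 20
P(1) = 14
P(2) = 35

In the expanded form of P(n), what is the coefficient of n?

-3

Write P(n) = an² + bn + c; the 4 given values yield a linear system in the 3 coefficients.
Solving, P(n) = 8n² - 3n + 9.
The coefficient of n is -3.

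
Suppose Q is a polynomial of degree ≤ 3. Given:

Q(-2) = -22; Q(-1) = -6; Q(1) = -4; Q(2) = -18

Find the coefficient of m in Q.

1

Write Q(m) = am³ + bm² + cm + d; the 4 given values yield a linear system in the 4 coefficients.
Solving, the leading coefficient vanishes, and Q(m) = -5m² + m.
The coefficient of m is 1.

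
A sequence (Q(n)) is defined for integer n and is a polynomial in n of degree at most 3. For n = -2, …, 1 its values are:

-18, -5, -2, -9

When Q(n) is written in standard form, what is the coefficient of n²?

-5

First differences: 13, 3, -7. Second differences: -10, -10.
Level-2 differences are constant, so Q has degree 2.
Fitting a degree-2 polynomial gives Q(n) = -5n² - 2n - 2.
The coefficient of n² is -5.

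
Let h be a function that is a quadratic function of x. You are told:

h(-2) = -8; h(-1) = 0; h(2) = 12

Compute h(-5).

-44

Write h(x) = ax² + bx + c; the 3 given values yield a linear system in the 3 coefficients.
Solving, h(x) = -x² + 5x + 6.
Then h(-5) = -44.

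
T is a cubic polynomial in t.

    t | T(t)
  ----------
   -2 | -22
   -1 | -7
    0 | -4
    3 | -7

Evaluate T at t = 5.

Write T(t) = at³ + bt² + ct + d; the 4 given values yield a linear system in the 4 coefficients.
Solving, T(t) = t³ - 3t² - t - 4.
Then T(5) = 41.

41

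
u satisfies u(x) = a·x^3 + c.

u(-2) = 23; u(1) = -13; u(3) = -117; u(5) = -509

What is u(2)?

-41

From u(-2) = 23 and u(1) = -13: -8a + c = 23 and 1a + c = -13.
Subtracting: 9a = -36, so a = -4; then c = 23 − (-4)·(-8) = -9.
So u(x) = -4x³ − 9, and u(2) = -41.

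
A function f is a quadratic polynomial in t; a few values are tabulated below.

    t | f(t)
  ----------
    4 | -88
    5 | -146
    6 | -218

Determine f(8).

-404

Write f(t) = at² + bt + c; the 3 given values yield a linear system in the 3 coefficients.
Solving, f(t) = -7t² + 5t + 4.
Then f(8) = -404.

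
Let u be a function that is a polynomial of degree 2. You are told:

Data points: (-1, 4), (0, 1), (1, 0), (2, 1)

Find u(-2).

First differences: -3, -1, 1. Second differences: 2, 2.
Level-2 differences are constant, so u has degree 2.
Fitting a degree-2 polynomial gives u(m) = m² - 2m + 1.
Then u(-2) = 9.

9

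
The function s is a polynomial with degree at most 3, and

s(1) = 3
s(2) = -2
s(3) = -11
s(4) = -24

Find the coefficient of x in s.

Write s(x) = ax³ + bx² + cx + d; the 4 given values yield a linear system in the 4 coefficients.
Solving, the leading coefficient vanishes, and s(x) = -2x² + x + 4.
The coefficient of x is 1.

1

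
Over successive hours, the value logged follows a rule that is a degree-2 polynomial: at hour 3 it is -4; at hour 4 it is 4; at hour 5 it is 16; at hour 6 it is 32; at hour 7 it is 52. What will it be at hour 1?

Write the value at t as u(t).
First differences: 8, 12, 16, 20. Second differences: 4, 4, 4.
Level-2 differences are constant, so u has degree 2.
Fitting a degree-2 polynomial gives u(t) = 2t² - 6t - 4.
Then u(1) = -8.

-8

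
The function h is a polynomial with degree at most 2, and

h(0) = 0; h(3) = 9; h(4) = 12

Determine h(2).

Write h(t) = at² + bt + c; the 3 given values yield a linear system in the 3 coefficients.
Solving, the leading coefficient vanishes, and h(t) = 3t.
Then h(2) = 6.

6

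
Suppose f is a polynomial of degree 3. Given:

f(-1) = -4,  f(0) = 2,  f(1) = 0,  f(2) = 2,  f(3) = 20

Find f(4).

66

First differences: 6, -2, 2, 18. Second differences: -8, 4, 16. Third differences: 12, 12.
Level-3 differences are constant, so f has degree 3.
Fitting a degree-3 polynomial gives f(k) = 2k³ - 4k² + 2.
Then f(4) = 66.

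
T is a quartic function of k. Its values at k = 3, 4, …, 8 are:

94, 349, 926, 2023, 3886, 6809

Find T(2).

11

First differences: 255, 577, 1097, 1863, 2923. Second differences: 322, 520, 766, 1060. Third differences: 198, 246, 294. Fourth differences: 48, 48.
Level-4 differences are constant, so T has degree 4.
Fitting a degree-4 polynomial gives T(k) = 2k^4 - 3k³ + 3k² - 5k + 1.
Then T(2) = 11.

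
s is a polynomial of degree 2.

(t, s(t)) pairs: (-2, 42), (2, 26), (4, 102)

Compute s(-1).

Write s(t) = at² + bt + c; the 3 given values yield a linear system in the 3 coefficients.
Solving, s(t) = 7t² - 4t + 6.
Then s(-1) = 17.

17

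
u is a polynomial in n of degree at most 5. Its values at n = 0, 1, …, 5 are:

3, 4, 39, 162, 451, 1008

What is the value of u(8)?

5667

First differences: 1, 35, 123, 289, 557. Second differences: 34, 88, 166, 268. Third differences: 54, 78, 102. Fourth differences: 24, 24.
Level-4 differences are constant, so u has degree 4.
Fitting a degree-4 polynomial gives u(n) = n^4 + 3n³ + n² - 4n + 3.
Then u(8) = 5667.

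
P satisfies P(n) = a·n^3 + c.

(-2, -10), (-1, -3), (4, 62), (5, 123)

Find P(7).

341

From P(-2) = -10 and P(-1) = -3: -8a + c = -10 and -1a + c = -3.
Subtracting: 7a = 7, so a = 1; then c = -10 − 1·(-8) = -2.
So P(n) = 1n³ − 2, and P(7) = 341.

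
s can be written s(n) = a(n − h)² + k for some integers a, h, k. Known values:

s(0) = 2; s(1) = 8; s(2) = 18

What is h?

First differences 6, 10; second difference 4 = 2a, so a = 2.
Expanding, the n-coefficient is −2ah = -4h; matching it to the data gives h = -1, and then k = 0.
So s(n) = 2(n + 1)² + 0.
Hence h = -1.

-1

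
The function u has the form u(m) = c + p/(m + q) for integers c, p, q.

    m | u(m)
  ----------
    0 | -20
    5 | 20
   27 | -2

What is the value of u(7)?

8

(u(m) − c)(m + q) = p for each data point; the three points give a linear system in c and q, then p follows.
Solving: c = -4, q = -3, p = 48, so u(m) = -4 + 48/(m − 3).
Then u(7) = -4 + 48/4 = 8.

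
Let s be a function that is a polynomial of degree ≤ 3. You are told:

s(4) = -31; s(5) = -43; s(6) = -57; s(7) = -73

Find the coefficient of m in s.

-3

First differences: -12, -14, -16. Second differences: -2, -2.
Level-2 differences are constant, so s has degree 2.
Fitting a degree-2 polynomial gives s(m) = -m² - 3m - 3.
The coefficient of m is -3.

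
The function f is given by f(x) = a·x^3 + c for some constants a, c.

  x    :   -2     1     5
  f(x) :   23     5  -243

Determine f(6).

-425

From f(-2) = 23 and f(1) = 5: -8a + c = 23 and 1a + c = 5.
Subtracting: 9a = -18, so a = -2; then c = 23 − (-2)·(-8) = 7.
So f(x) = -2x³ + 7, and f(6) = -425.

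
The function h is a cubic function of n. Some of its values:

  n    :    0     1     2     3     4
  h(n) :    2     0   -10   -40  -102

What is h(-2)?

First differences: -2, -10, -30, -62. Second differences: -8, -20, -32. Third differences: -12, -12.
Level-3 differences are constant, so h has degree 3.
Fitting a degree-3 polynomial gives h(n) = -2n³ + 2n² - 2n + 2.
Then h(-2) = 30.

30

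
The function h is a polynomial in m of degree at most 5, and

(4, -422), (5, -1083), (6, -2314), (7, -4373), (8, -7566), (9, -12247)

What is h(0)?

Write h(m) = am^5 + bm^4 + cm³ + dm² + em + p; the 6 given values yield a linear system in the 6 coefficients.
Solving, the leading coefficient vanishes, and h(m) = -2m^4 + m³ + 2m² - 2m + 2.
The constant term is h(0) = 2.

2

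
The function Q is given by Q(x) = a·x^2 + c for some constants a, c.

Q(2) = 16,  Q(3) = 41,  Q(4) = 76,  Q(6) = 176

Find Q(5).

121

From Q(2) = 16 and Q(3) = 41: 4a + c = 16 and 9a + c = 41.
Subtracting: 5a = 25, so a = 5; then c = 16 − 5·4 = -4.
So Q(x) = 5x² − 4, and Q(5) = 121.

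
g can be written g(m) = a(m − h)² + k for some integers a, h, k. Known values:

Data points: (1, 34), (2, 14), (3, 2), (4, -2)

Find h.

First differences -20, -12, -4; second difference 8 = 2a, so a = 4.
Expanding, the m-coefficient is −2ah = -8h; matching it to the data gives h = 4, and then k = -2.
So g(m) = 4(m − 4)² − 2.
Hence h = 4.

4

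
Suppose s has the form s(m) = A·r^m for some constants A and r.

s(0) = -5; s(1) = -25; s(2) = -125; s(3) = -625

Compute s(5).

Consecutive ratio: -25/(-5) = 5, and -125/(-25) = 5, so r = 5.
Then A·5^0 = -5 gives A = -5, and s(m) = -5·5^m.
s(5) = -5·5^5 = -15625.

-15625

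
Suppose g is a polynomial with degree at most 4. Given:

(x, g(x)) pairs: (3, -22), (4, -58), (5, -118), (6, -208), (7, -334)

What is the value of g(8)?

Write g(x) = ax^4 + bx³ + cx² + dx + e; the 5 given values yield a linear system in the 5 coefficients.
Solving, the leading coefficient vanishes, and g(x) = -x³ + x + 2.
Then g(8) = -502.

-502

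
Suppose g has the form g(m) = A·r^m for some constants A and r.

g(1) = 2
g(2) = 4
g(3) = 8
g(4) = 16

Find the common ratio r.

Consecutive ratio: 4/2 = 2, and 8/4 = 2, so r = 2.
Then A·2^1 = 2 gives A = 1, and g(m) = 1·2^m.

2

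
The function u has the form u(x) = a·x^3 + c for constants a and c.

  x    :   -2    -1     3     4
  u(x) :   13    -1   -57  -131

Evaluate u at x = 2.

From u(-2) = 13 and u(-1) = -1: -8a + c = 13 and -1a + c = -1.
Subtracting: 7a = -14, so a = -2; then c = 13 − (-2)·(-8) = -3.
So u(x) = -2x³ − 3, and u(2) = -19.

-19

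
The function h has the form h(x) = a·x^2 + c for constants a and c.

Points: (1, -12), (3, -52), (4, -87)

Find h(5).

From h(1) = -12 and h(3) = -52: 1a + c = -12 and 9a + c = -52.
Subtracting: 8a = -40, so a = -5; then c = -12 − (-5)·1 = -7.
So h(x) = -5x² − 7, and h(5) = -132.

-132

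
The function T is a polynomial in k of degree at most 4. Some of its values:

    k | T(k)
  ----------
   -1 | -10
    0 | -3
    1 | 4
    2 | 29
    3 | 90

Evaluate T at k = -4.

Write T(k) = ak^4 + bk³ + ck² + dk + e; the 5 given values yield a linear system in the 5 coefficients.
Solving, the leading coefficient vanishes, and T(k) = 3k³ + 4k - 3.
Then T(-4) = -211.

-211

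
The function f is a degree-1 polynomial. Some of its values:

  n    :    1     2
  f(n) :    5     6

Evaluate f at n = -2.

2

Write f(n) = an + b; the 2 given values yield a linear system in the 2 coefficients.
Solving, f(n) = n + 4.
Then f(-2) = 2.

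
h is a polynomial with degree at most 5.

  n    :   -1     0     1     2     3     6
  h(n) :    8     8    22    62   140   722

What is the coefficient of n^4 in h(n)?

Write h(n) = an^5 + bn^4 + cn³ + dn² + en + p; the 6 given values yield a linear system in the 6 coefficients.
Solving, the top 2 coefficients vanish, and h(n) = 2n³ + 7n² + 5n + 8.
The coefficient of n^4 is 0.

0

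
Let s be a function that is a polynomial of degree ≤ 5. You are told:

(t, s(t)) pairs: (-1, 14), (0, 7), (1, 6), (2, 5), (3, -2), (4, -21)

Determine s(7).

-210

First differences: -7, -1, -1, -7, -19. Second differences: 6, 0, -6, -12. Third differences: -6, -6, -6.
Level-3 differences are constant, so s has degree 3.
Fitting a degree-3 polynomial gives s(t) = -t³ + 3t² - 3t + 7.
Then s(7) = -210.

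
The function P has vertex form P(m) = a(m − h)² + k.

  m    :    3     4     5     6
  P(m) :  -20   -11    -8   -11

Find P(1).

-56

First differences 9, 3, -3; second difference -6 = 2a, so a = -3.
Expanding, the m-coefficient is −2ah = 6h; matching it to the data gives h = 5, and then k = -8.
So P(m) = -3(m − 5)² − 8.
P(1) = -3·(-4)² − 8 = -56.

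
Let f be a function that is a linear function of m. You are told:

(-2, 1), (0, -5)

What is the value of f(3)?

-14

Write f(m) = am + b; the 2 given values yield a linear system in the 2 coefficients.
Solving, f(m) = -3m - 5.
Then f(3) = -14.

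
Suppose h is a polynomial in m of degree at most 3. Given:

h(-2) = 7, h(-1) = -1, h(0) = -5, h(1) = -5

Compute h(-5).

55

First differences: -8, -4, 0. Second differences: 4, 4.
Level-2 differences are constant, so h has degree 2.
Fitting a degree-2 polynomial gives h(m) = 2m² - 2m - 5.
Then h(-5) = 55.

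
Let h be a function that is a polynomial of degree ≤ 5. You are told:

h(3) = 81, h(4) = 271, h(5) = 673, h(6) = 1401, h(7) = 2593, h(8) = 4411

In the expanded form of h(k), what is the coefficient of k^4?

1

First differences: 190, 402, 728, 1192, 1818. Second differences: 212, 326, 464, 626. Third differences: 114, 138, 162. Fourth differences: 24, 24.
Level-4 differences are constant, so h has degree 4.
Fitting a degree-4 polynomial gives h(k) = k^4 + k³ - 3k² - k + 3.
The coefficient of k^4 is 1.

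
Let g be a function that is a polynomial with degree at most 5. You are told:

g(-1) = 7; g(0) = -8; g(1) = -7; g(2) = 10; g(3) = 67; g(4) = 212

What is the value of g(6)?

1078

First differences: -15, 1, 17, 57, 145. Second differences: 16, 16, 40, 88. Third differences: 0, 24, 48. Fourth differences: 24, 24.
Level-4 differences are constant, so g has degree 4.
Fitting a degree-4 polynomial gives g(t) = t^4 - 2t³ + 7t² - 5t - 8.
Then g(6) = 1078.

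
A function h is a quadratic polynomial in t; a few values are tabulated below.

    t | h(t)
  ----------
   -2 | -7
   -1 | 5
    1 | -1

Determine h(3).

-47

Write h(t) = at² + bt + c; the 3 given values yield a linear system in the 3 coefficients.
Solving, h(t) = -5t² - 3t + 7.
Then h(3) = -47.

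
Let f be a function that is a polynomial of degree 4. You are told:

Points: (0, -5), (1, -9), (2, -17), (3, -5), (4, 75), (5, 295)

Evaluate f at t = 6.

Write f(t) = at^4 + bt³ + ct² + dt + e; the 6 given values yield a linear system in the 5 coefficients.
Solving, f(t) = t^4 - 2t³ - 3t² - 5.
Then f(6) = 751.

751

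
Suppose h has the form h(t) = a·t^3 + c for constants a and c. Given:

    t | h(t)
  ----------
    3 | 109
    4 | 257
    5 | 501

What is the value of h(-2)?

From h(3) = 109 and h(4) = 257: 27a + c = 109 and 64a + c = 257.
Subtracting: 37a = 148, so a = 4; then c = 109 − 4·27 = 1.
So h(t) = 4t³ + 1, and h(-2) = -31.

-31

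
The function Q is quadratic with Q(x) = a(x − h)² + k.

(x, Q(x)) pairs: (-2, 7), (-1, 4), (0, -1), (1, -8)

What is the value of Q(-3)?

8

First differences -3, -5, -7; second difference -2 = 2a, so a = -1.
Expanding, the x-coefficient is −2ah = 2h; matching it to the data gives h = -3, and then k = 8.
So Q(x) = -1(x + 3)² + 8.
Q(-3) = -1·0² + 8 = 8.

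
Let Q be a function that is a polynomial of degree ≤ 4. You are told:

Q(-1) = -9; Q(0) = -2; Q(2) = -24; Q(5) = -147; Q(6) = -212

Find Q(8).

-378

Write Q(x) = ax^4 + bx³ + cx² + dx + e; the 5 given values yield a linear system in the 5 coefficients.
Solving, the top 2 coefficients vanish, and Q(x) = -6x² + x - 2.
Then Q(8) = -378.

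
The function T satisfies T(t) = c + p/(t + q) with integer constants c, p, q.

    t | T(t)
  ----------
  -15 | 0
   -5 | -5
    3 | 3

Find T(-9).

-1

(T(t) − c)(t + q) = p for each data point; the three points give a linear system in c and q, then p follows.
Solving: c = 1, q = 3, p = 12, so T(t) = 1 + 12/(t + 3).
Then T(-9) = 1 + 12/(-6) = -1.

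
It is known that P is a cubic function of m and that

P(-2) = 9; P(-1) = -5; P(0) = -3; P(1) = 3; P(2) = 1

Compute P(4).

-75

Write P(m) = am³ + bm² + cm + d; the 5 given values yield a linear system in the 4 coefficients.
Solving, P(m) = -2m³ + 2m² + 6m - 3.
Then P(4) = -75.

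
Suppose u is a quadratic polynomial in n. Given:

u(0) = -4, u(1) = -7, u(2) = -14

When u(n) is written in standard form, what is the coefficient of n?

-1

Write u(n) = an² + bn + c; the 3 given values yield a linear system in the 3 coefficients.
Solving, u(n) = -2n² - n - 4.
The coefficient of n is -1.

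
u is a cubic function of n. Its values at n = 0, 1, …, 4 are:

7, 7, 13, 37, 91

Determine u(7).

Write u(n) = an³ + bn² + cn + d; the 5 given values yield a linear system in the 4 coefficients.
Solving, u(n) = 2n³ - 3n² + n + 7.
Then u(7) = 553.

553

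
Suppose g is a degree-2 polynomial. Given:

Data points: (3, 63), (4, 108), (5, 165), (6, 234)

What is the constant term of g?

0

First differences: 45, 57, 69. Second differences: 12, 12.
Level-2 differences are constant, so g has degree 2.
Fitting a degree-2 polynomial gives g(x) = 6x² + 3x.
The constant term is g(0) = 0.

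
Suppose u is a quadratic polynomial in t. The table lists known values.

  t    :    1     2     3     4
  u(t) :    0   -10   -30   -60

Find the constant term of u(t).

First differences: -10, -20, -30. Second differences: -10, -10.
Level-2 differences are constant, so u has degree 2.
Fitting a degree-2 polynomial gives u(t) = -5t² + 5t.
The constant term is u(0) = 0.

0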